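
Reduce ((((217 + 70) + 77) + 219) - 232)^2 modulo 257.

98

217 + 70 = 287 ≡ 30 (mod 257)
30 + 77 = 107
107 + 219 = 326 ≡ 69 (mod 257)
69 - 232 = -163 ≡ 94 (mod 257)
(94)^2 ≡ 98 (mod 257)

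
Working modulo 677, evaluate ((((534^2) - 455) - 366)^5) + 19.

279

(534)^2 ≡ 139 (mod 677)
139 - 455 = -316 ≡ 361 (mod 677)
361 - 366 = -5 ≡ 672 (mod 677)
(672)^5 ≡ 260 (mod 677)
260 + 19 = 279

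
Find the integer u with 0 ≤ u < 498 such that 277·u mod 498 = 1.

169

498 = 1×277 + 221
277 = 1×221 + 56
221 = 3×56 + 53
56 = 1×53 + 3
53 = 17×3 + 2
3 = 1×2 + 1
2 = 2×1 + 0
gcd(277, 498) = 1, so the inverse exists.
Bézout: 1 = −94×498 + 169×277.
So 277⁻¹ ≡ 169 (mod 498).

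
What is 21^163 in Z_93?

Using repeated squaring:
163 in binary is 10100011, i.e. 163 = 128 + 32 + 2 + 1.
21^1 ≡ 21 (mod 93)
21^2 ≡ 21^2 = 441 ≡ 69 (mod 93)
21^4 ≡ 69^2 = 4761 ≡ 18 (mod 93)
21^8 ≡ 18^2 = 324 ≡ 45 (mod 93)
21^16 ≡ 45^2 = 2025 ≡ 72 (mod 93)
21^32 ≡ 72^2 = 5184 ≡ 69 (mod 93)
21^64 ≡ 69^2 = 4761 ≡ 18 (mod 93)
21^128 ≡ 18^2 = 324 ≡ 45 (mod 93)
21^163 = 21^128 · 21^32 · 21^2 · 21^1 ≡ 45 · 69 · 69 · 21 (mod 93).
Accumulate the product:
45 · 69 = 3105 ≡ 36
36 · 69 = 2484 ≡ 66
66 · 21 = 1386 ≡ 84

84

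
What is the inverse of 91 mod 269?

269 = 2·91 + 87
91 = 1·87 + 4
87 = 21·4 + 3
4 = 1·3 + 1
3 = 3·1 + 0
gcd(91, 269) = 1, so the inverse exists.
Back-substitute for 1:
1 = 1·4 − 1·3
  = −1·87 + 22·4
  = 22·91 − 23·87
  = −23·269 + 68·91
So 91⁻¹ ≡ 68 (mod 269).

68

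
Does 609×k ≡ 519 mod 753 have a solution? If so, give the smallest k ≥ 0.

33

gcd(609, 753) = 3, and 3 | 519, so solutions exist.
Divide through by 3: 203×k ≡ 173 mod 251.
203⁻¹ ≡ 183 (mod 251).
k ≡ 183×173 ≡ 33 (mod 251).
The smallest non-negative solution is k = 33.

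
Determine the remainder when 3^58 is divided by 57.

58 in binary is 111010, i.e. 58 = 32 + 16 + 8 + 2.
3^1 ≡ 3 (mod 57)
3^2 ≡ 3^2 = 9 (mod 57)
3^4 ≡ 9^2 = 81 ≡ 24 (mod 57)
3^8 ≡ 24^2 = 576 ≡ 6 (mod 57)
3^16 ≡ 6^2 = 36 (mod 57)
3^32 ≡ 36^2 = 1296 ≡ 42 (mod 57)
3^58 = 3^32 * 3^16 * 3^8 * 3^2 ≡ 42 * 36 * 6 * 9 (mod 57).
Accumulate the product:
42 * 36 = 1512 ≡ 30
30 * 6 = 180 ≡ 9
9 * 9 = 81 ≡ 24

24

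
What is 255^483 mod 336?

By square-and-multiply:
483 in binary is 111100011, i.e. 483 = 256 + 128 + 64 + 32 + 2 + 1.
255^1 ≡ 255 (mod 336)
255^2 ≡ 255^2 = 65025 ≡ 177 (mod 336)
255^4 ≡ 177^2 = 31329 ≡ 81 (mod 336)
255^8 ≡ 81^2 = 6561 ≡ 177 (mod 336)
255^16 ≡ 177^2 = 31329 ≡ 81 (mod 336)
255^32 ≡ 81^2 = 6561 ≡ 177 (mod 336)
255^64 ≡ 177^2 = 31329 ≡ 81 (mod 336)
255^128 ≡ 81^2 = 6561 ≡ 177 (mod 336)
255^256 ≡ 177^2 = 31329 ≡ 81 (mod 336)
255^483 = 255^256 × 255^128 × 255^64 × 255^32 × 255^2 × 255^1 ≡ 81 × 177 × 81 × 177 × 177 × 255 (mod 336).
Accumulate the product:
81 × 177 = 14337 ≡ 225
225 × 81 = 18225 ≡ 81
81 × 177 = 14337 ≡ 225
225 × 177 = 39825 ≡ 177
177 × 255 = 45135 ≡ 111

111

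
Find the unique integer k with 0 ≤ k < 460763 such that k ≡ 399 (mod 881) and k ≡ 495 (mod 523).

881⁻¹ mod 523: 881*355 ≡ 1 (mod 523), so 881⁻¹ ≡ 355.
k = 399 + 881*((495 − 399)*355 mod 523) = 399 + 881*85 = 75284.

75284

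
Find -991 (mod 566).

141

-991 = -2×566 + 141, so -991 ≡ 141 (mod 566).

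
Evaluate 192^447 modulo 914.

370

192^1 ≡ 192 (mod 914)
192^2 ≡ 192^2 = 36864 ≡ 304 (mod 914)
192^4 ≡ 304^2 = 92416 ≡ 102 (mod 914)
192^8 ≡ 102^2 = 10404 ≡ 350 (mod 914)
192^16 ≡ 350^2 = 122500 ≡ 24 (mod 914)
192^32 ≡ 24^2 = 576 (mod 914)
192^64 ≡ 576^2 = 331776 ≡ 908 (mod 914)
192^128 ≡ 908^2 = 824464 ≡ 36 (mod 914)
192^256 ≡ 36^2 = 1296 ≡ 382 (mod 914)
192^447 = 192^256 · 192^128 · 192^32 · 192^16 · 192^8 · 192^4 · 192^2 · 192^1 ≡ 382 · 36 · 576 · 24 · 350 · 102 · 304 · 192 (mod 914).
Accumulate the product:
382 · 36 = 13752 ≡ 42
42 · 576 = 24192 ≡ 428
428 · 24 = 10272 ≡ 218
218 · 350 = 76300 ≡ 438
438 · 102 = 44676 ≡ 804
804 · 304 = 244416 ≡ 378
378 · 192 = 72576 ≡ 370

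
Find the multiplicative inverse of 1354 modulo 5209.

Apply the Euclidean algorithm and back-substitute:
5209 = 3·1354 + 1147
1354 = 1·1147 + 207
1147 = 5·207 + 112
207 = 1·112 + 95
112 = 1·95 + 17
95 = 5·17 + 10
17 = 1·10 + 7
10 = 1·7 + 3
7 = 2·3 + 1
3 = 3·1 + 0
gcd(1354, 5209) = 1, so the inverse exists.
Bézout: 1 = 399·5209 − 1535·1354.
So 1354⁻¹ ≡ −1535 ≡ 3674 (mod 5209).

3674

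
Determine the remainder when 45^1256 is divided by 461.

Compute successive squares:
1256 in binary is 10011101000, i.e. 1256 = 1024 + 128 + 64 + 32 + 8.
45^1 ≡ 45 (mod 461)
45^2 ≡ 45^2 = 2025 ≡ 181 (mod 461)
45^4 ≡ 181^2 = 32761 ≡ 30 (mod 461)
45^8 ≡ 30^2 = 900 ≡ 439 (mod 461)
45^16 ≡ 439^2 = 192721 ≡ 23 (mod 461)
45^32 ≡ 23^2 = 529 ≡ 68 (mod 461)
45^64 ≡ 68^2 = 4624 ≡ 14 (mod 461)
45^128 ≡ 14^2 = 196 (mod 461)
45^256 ≡ 196^2 = 38416 ≡ 153 (mod 461)
45^512 ≡ 153^2 = 23409 ≡ 359 (mod 461)
45^1024 ≡ 359^2 = 128881 ≡ 262 (mod 461)
45^1256 = 45^1024 · 45^128 · 45^64 · 45^32 · 45^8 ≡ 262 · 196 · 14 · 68 · 439 (mod 461).
Accumulate the product:
262 · 196 = 51352 ≡ 181
181 · 14 = 2534 ≡ 229
229 · 68 = 15572 ≡ 359
359 · 439 = 157601 ≡ 400

400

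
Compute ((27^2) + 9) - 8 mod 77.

37

(27)^2 ≡ 36 (mod 77)
36 + 9 = 45
45 - 8 = 37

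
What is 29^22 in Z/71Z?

3

Compute successive squares:
29^1 ≡ 29 (mod 71)
29^2 ≡ 29^2 = 841 ≡ 60 (mod 71)
29^4 ≡ 60^2 = 3600 ≡ 50 (mod 71)
29^8 ≡ 50^2 = 2500 ≡ 15 (mod 71)
29^16 ≡ 15^2 = 225 ≡ 12 (mod 71)
29^22 = 29^16 * 29^4 * 29^2 ≡ 12 * 50 * 60 (mod 71).
Accumulate the product:
12 * 50 = 600 ≡ 32
32 * 60 = 1920 ≡ 3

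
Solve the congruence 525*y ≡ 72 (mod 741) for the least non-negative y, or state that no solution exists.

82

gcd(525, 741) = 3, and 3 | 72, so solutions exist.
Divide through by 3: 175*y = 24 (mod 247).
175⁻¹ ≡ 24 (mod 247).
y ≡ 24*24 ≡ 82 (mod 247).
The smallest non-negative solution is y = 82.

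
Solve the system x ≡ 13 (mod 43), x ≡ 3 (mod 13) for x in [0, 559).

185

43⁻¹ mod 13: 43*10 ≡ 1 (mod 13), so 43⁻¹ ≡ 10.
x = 13 + 43*((3 − 13)*10 mod 13) = 13 + 43*4 = 185.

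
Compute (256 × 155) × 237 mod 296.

240

256 × 155 = 39680 ≡ 16 (mod 296)
16 × 237 = 3792 ≡ 240 (mod 296)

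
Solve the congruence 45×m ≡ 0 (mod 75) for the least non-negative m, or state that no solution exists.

gcd(45, 75) = 15, and 15 | 0, so solutions exist.
Divide through by 15: 3×m ≡ 0 (mod 5).
3⁻¹ ≡ 2 (mod 5).
m ≡ 2×0 ≡ 0 (mod 5).
The smallest non-negative solution is m = 0.

0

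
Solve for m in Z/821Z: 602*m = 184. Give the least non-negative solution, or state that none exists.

gcd(602, 821) = 1, so a unique solution mod 821 exists.
602⁻¹ ≡ 806 (mod 821).
m ≡ 806*184 ≡ 524 (mod 821).

524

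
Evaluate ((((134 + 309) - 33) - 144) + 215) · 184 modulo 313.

238

134 + 309 = 443 ≡ 130 (mod 313)
130 - 33 = 97
97 - 144 = -47 ≡ 266 (mod 313)
266 + 215 = 481 ≡ 168 (mod 313)
168 · 184 = 30912 ≡ 238 (mod 313)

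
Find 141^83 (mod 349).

96

83 in binary is 1010011, i.e. 83 = 64 + 16 + 2 + 1.
141^1 ≡ 141 (mod 349)
141^2 ≡ 141^2 = 19881 ≡ 337 (mod 349)
141^4 ≡ 337^2 = 113569 ≡ 144 (mod 349)
141^8 ≡ 144^2 = 20736 ≡ 145 (mod 349)
141^16 ≡ 145^2 = 21025 ≡ 85 (mod 349)
141^32 ≡ 85^2 = 7225 ≡ 245 (mod 349)
141^64 ≡ 245^2 = 60025 ≡ 346 (mod 349)
141^83 = 141^64 × 141^16 × 141^2 × 141^1 ≡ 346 × 85 × 337 × 141 (mod 349).
Accumulate the product:
346 × 85 = 29410 ≡ 94
94 × 337 = 31678 ≡ 268
268 × 141 = 37788 ≡ 96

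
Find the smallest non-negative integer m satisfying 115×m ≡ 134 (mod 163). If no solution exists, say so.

4

gcd(115, 163) = 1, so a unique solution mod 163 exists.
115⁻¹ ≡ 146 (mod 163).
m ≡ 146×134 ≡ 4 (mod 163).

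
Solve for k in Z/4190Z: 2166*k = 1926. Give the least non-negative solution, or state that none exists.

1591

gcd(2166, 4190) = 2, and 2 | 1926, so solutions exist.
Divide through by 2: 1083*k ≡ 963 (mod 2095).
1083⁻¹ ≡ 1977 (mod 2095).
k ≡ 1977*963 ≡ 1591 (mod 2095).
The smallest non-negative solution is k = 1591.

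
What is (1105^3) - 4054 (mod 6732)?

1131

(1105)^3 ≡ 5185 (mod 6732)
5185 - 4054 = 1131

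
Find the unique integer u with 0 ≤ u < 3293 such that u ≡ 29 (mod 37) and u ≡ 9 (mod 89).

2323

37⁻¹ mod 89: 37*77 ≡ 1 (mod 89), so 37⁻¹ ≡ 77.
u = 29 + 37*((9 − 29)*77 mod 89) = 29 + 37*62 = 2323.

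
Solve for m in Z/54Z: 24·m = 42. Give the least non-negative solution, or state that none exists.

gcd(24, 54) = 6, and 6 | 42, so solutions exist.
Divide through by 6: 4·m = 7 (mod 9).
4⁻¹ ≡ 7 (mod 9).
m ≡ 7·7 ≡ 4 (mod 9).
The smallest non-negative solution is m = 4.

4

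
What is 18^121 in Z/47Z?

Compute successive squares:
121 in binary is 1111001, i.e. 121 = 64 + 32 + 16 + 8 + 1.
18^1 ≡ 18 (mod 47)
18^2 ≡ 18^2 = 324 ≡ 42 (mod 47)
18^4 ≡ 42^2 = 1764 ≡ 25 (mod 47)
18^8 ≡ 25^2 = 625 ≡ 14 (mod 47)
18^16 ≡ 14^2 = 196 ≡ 8 (mod 47)
18^32 ≡ 8^2 = 64 ≡ 17 (mod 47)
18^64 ≡ 17^2 = 289 ≡ 7 (mod 47)
18^121 = 18^64 × 18^32 × 18^16 × 18^8 × 18^1 ≡ 7 × 17 × 8 × 14 × 18 (mod 47).
Accumulate the product:
7 × 17 = 119 ≡ 25
25 × 8 = 200 ≡ 12
12 × 14 = 168 ≡ 27
27 × 18 = 486 ≡ 16

16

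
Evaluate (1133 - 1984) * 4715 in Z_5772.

4847

1133 - 1984 = -851 ≡ 4921 (mod 5772)
4921 * 4715 = 23202515 ≡ 4847 (mod 5772)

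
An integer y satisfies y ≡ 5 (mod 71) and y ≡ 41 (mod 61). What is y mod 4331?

1993

71⁻¹ mod 61: 71×55 ≡ 1 (mod 61), so 71⁻¹ ≡ 55.
y = 5 + 71×((41 − 5)×55 mod 61) = 5 + 71×28 = 1993.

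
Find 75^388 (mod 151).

4

Compute successive squares:
75^1 ≡ 75 (mod 151)
75^2 ≡ 75^2 = 5625 ≡ 38 (mod 151)
75^4 ≡ 38^2 = 1444 ≡ 85 (mod 151)
75^8 ≡ 85^2 = 7225 ≡ 128 (mod 151)
75^16 ≡ 128^2 = 16384 ≡ 76 (mod 151)
75^32 ≡ 76^2 = 5776 ≡ 38 (mod 151)
75^64 ≡ 38^2 = 1444 ≡ 85 (mod 151)
75^128 ≡ 85^2 = 7225 ≡ 128 (mod 151)
75^256 ≡ 128^2 = 16384 ≡ 76 (mod 151)
75^388 = 75^256 * 75^128 * 75^4 ≡ 76 * 128 * 85 (mod 151).
Accumulate the product:
76 * 128 = 9728 ≡ 64
64 * 85 = 5440 ≡ 4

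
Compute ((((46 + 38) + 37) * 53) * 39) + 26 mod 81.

5

46 + 38 = 84 ≡ 3 (mod 81)
3 + 37 = 40
40 * 53 = 2120 ≡ 14 (mod 81)
14 * 39 = 546 ≡ 60 (mod 81)
60 + 26 = 86 ≡ 5 (mod 81)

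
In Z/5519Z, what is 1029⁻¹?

Apply the Euclidean algorithm and back-substitute:
5519 = 5·1029 + 374
1029 = 2·374 + 281
374 = 1·281 + 93
281 = 3·93 + 2
93 = 46·2 + 1
2 = 2·1 + 0
gcd(1029, 5519) = 1, so the inverse exists.
Back-substitute for 1:
1 = 1·93 − 46·2
  = −46·281 + 139·93
  = 139·374 − 185·281
  = −185·1029 + 509·374
  = 509·5519 − 2730·1029
So 1029⁻¹ ≡ −2730 ≡ 2789 (mod 5519).

2789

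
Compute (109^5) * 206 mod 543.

(109)^5 ≡ 61 (mod 543)
61 * 206 = 12566 ≡ 77 (mod 543)

77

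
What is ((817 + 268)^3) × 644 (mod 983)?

817 + 268 = 1085 ≡ 102 (mod 983)
(102)^3 ≡ 551 (mod 983)
551 × 644 = 354844 ≡ 964 (mod 983)

964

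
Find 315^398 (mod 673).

398 in binary is 110001110, i.e. 398 = 256 + 128 + 8 + 4 + 2.
315^1 ≡ 315 (mod 673)
315^2 ≡ 315^2 = 99225 ≡ 294 (mod 673)
315^4 ≡ 294^2 = 86436 ≡ 292 (mod 673)
315^8 ≡ 292^2 = 85264 ≡ 466 (mod 673)
315^16 ≡ 466^2 = 217156 ≡ 450 (mod 673)
315^32 ≡ 450^2 = 202500 ≡ 600 (mod 673)
315^64 ≡ 600^2 = 360000 ≡ 618 (mod 673)
315^128 ≡ 618^2 = 381924 ≡ 333 (mod 673)
315^256 ≡ 333^2 = 110889 ≡ 517 (mod 673)
315^398 = 315^256 · 315^128 · 315^8 · 315^4 · 315^2 ≡ 517 · 333 · 466 · 292 · 294 (mod 673).
Accumulate the product:
517 · 333 = 172161 ≡ 546
546 · 466 = 254436 ≡ 42
42 · 292 = 12264 ≡ 150
150 · 294 = 44100 ≡ 355

355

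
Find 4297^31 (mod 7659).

31 in binary is 11111, i.e. 31 = 16 + 8 + 4 + 2 + 1.
4297^1 ≡ 4297 (mod 7659)
4297^2 ≡ 4297^2 = 18464209 ≡ 6019 (mod 7659)
4297^4 ≡ 6019^2 = 36228361 ≡ 1291 (mod 7659)
4297^8 ≡ 1291^2 = 1666681 ≡ 4678 (mod 7659)
4297^16 ≡ 4678^2 = 21883684 ≡ 1921 (mod 7659)
4297^31 = 4297^16 · 4297^8 · 4297^4 · 4297^2 · 4297^1 ≡ 1921 · 4678 · 1291 · 6019 · 4297 (mod 7659).
Accumulate the product:
1921 · 4678 = 8986438 ≡ 2431
2431 · 1291 = 3138421 ≡ 5890
5890 · 6019 = 35451910 ≡ 6058
6058 · 4297 = 26031226 ≡ 5944

5944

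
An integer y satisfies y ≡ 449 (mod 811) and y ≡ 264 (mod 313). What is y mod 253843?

811⁻¹ mod 313: 811*22 ≡ 1 (mod 313), so 811⁻¹ ≡ 22.
y = 449 + 811*((264 − 449)*22 mod 313) = 449 + 811*312 = 253481.
Check: 253481 mod 811 = 449, 253481 mod 313 = 264. ✓

253481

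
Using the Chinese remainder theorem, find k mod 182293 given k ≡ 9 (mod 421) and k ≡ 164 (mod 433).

421⁻¹ mod 433: 421×36 ≡ 1 (mod 433), so 421⁻¹ ≡ 36.
k = 9 + 421×((164 − 9)×36 mod 433) = 9 + 421×384 = 161673.

161673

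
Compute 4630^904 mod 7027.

By square-and-multiply:
4630^1 ≡ 4630 (mod 7027)
4630^2 ≡ 4630^2 = 21436900 ≡ 4550 (mod 7027)
4630^4 ≡ 4550^2 = 20702500 ≡ 958 (mod 7027)
4630^8 ≡ 958^2 = 917764 ≡ 4254 (mod 7027)
4630^16 ≡ 4254^2 = 18096516 ≡ 1991 (mod 7027)
4630^32 ≡ 1991^2 = 3964081 ≡ 853 (mod 7027)
4630^64 ≡ 853^2 = 727609 ≡ 3828 (mod 7027)
4630^128 ≡ 3828^2 = 14653584 ≡ 2289 (mod 7027)
4630^256 ≡ 2289^2 = 5239521 ≡ 4406 (mod 7027)
4630^512 ≡ 4406^2 = 19412836 ≡ 4262 (mod 7027)
4630^904 = 4630^512 × 4630^256 × 4630^128 × 4630^8 ≡ 4262 × 4406 × 2289 × 4254 (mod 7027).
Accumulate the product:
4262 × 4406 = 18778372 ≡ 2228
2228 × 2289 = 5099892 ≡ 5317
5317 × 4254 = 22618518 ≡ 5632

5632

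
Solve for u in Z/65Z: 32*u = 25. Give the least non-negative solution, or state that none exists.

15

gcd(32, 65) = 1, so a unique solution mod 65 exists.
32⁻¹ ≡ 63 (mod 65).
u ≡ 63*25 ≡ 15 (mod 65).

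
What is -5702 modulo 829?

101

-5702 = -7·829 + 101, so -5702 ≡ 101 (mod 829).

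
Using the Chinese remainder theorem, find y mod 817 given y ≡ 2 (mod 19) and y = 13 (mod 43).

572

19⁻¹ mod 43: 19×34 ≡ 1 (mod 43), so 19⁻¹ ≡ 34.
y = 2 + 19×((13 − 2)×34 mod 43) = 2 + 19×30 = 572.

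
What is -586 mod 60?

14

-586 = -10*60 + 14, so -586 ≡ 14 (mod 60).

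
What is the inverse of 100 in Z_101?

100

101 = 1·100 + 1
100 = 100·1 + 0
gcd(100, 101) = 1, so the inverse exists.
Back-substitute for 1:
1 = 1·101 − 1·100
So 100⁻¹ ≡ −1 ≡ 100 (mod 101).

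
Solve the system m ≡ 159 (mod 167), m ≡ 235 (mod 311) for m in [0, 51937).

41909

167⁻¹ mod 311: 167×257 ≡ 1 (mod 311), so 167⁻¹ ≡ 257.
m = 159 + 167×((235 − 159)×257 mod 311) = 159 + 167×250 = 41909.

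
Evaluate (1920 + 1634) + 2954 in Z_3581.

1920 + 1634 = 3554
3554 + 2954 = 6508 ≡ 2927 (mod 3581)

2927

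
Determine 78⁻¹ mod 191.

120

191 = 2×78 + 35
78 = 2×35 + 8
35 = 4×8 + 3
8 = 2×3 + 2
3 = 1×2 + 1
2 = 2×1 + 0
gcd(78, 191) = 1, so the inverse exists.
Back-substitute for 1:
1 = 1×3 − 1×2
  = −1×8 + 3×3
  = 3×35 − 13×8
  = −13×78 + 29×35
  = 29×191 − 71×78
So 78⁻¹ ≡ −71 ≡ 120 (mod 191).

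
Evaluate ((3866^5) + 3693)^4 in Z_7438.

(3866)^5 ≡ 2920 (mod 7438)
2920 + 3693 = 6613
(6613)^4 ≡ 6023 (mod 7438)

6023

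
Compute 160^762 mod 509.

508

762 in binary is 1011111010, i.e. 762 = 512 + 128 + 64 + 32 + 16 + 8 + 2.
160^1 ≡ 160 (mod 509)
160^2 ≡ 160^2 = 25600 ≡ 150 (mod 509)
160^4 ≡ 150^2 = 22500 ≡ 104 (mod 509)
160^8 ≡ 104^2 = 10816 ≡ 127 (mod 509)
160^16 ≡ 127^2 = 16129 ≡ 350 (mod 509)
160^32 ≡ 350^2 = 122500 ≡ 340 (mod 509)
160^64 ≡ 340^2 = 115600 ≡ 57 (mod 509)
160^128 ≡ 57^2 = 3249 ≡ 195 (mod 509)
160^256 ≡ 195^2 = 38025 ≡ 359 (mod 509)
160^512 ≡ 359^2 = 128881 ≡ 104 (mod 509)
160^762 = 160^512 · 160^128 · 160^64 · 160^32 · 160^16 · 160^8 · 160^2 ≡ 104 · 195 · 57 · 340 · 350 · 127 · 150 (mod 509).
Accumulate the product:
104 · 195 = 20280 ≡ 429
429 · 57 = 24453 ≡ 21
21 · 340 = 7140 ≡ 14
14 · 350 = 4900 ≡ 319
319 · 127 = 40513 ≡ 302
302 · 150 = 45300 ≡ 508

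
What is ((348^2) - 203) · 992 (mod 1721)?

(348)^2 ≡ 634 (mod 1721)
634 - 203 = 431
431 · 992 = 427552 ≡ 744 (mod 1721)

744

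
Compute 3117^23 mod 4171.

23 in binary is 10111, i.e. 23 = 16 + 4 + 2 + 1.
3117^1 ≡ 3117 (mod 4171)
3117^2 ≡ 3117^2 = 9715689 ≡ 1430 (mod 4171)
3117^4 ≡ 1430^2 = 2044900 ≡ 1110 (mod 4171)
3117^8 ≡ 1110^2 = 1232100 ≡ 1655 (mod 4171)
3117^16 ≡ 1655^2 = 2739025 ≡ 2849 (mod 4171)
3117^23 = 3117^16 × 3117^4 × 3117^2 × 3117^1 ≡ 2849 × 1110 × 1430 × 3117 (mod 4171).
Accumulate the product:
2849 × 1110 = 3162390 ≡ 772
772 × 1430 = 1103960 ≡ 2816
2816 × 3117 = 8777472 ≡ 1688

1688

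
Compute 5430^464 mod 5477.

Using repeated squaring:
464 in binary is 111010000, i.e. 464 = 256 + 128 + 64 + 16.
5430^1 ≡ 5430 (mod 5477)
5430^2 ≡ 5430^2 = 29484900 ≡ 2209 (mod 5477)
5430^4 ≡ 2209^2 = 4879681 ≡ 5151 (mod 5477)
5430^8 ≡ 5151^2 = 26532801 ≡ 2213 (mod 5477)
5430^16 ≡ 2213^2 = 4897369 ≡ 931 (mod 5477)
5430^32 ≡ 931^2 = 866761 ≡ 1395 (mod 5477)
5430^64 ≡ 1395^2 = 1946025 ≡ 1690 (mod 5477)
5430^128 ≡ 1690^2 = 2856100 ≡ 2583 (mod 5477)
5430^256 ≡ 2583^2 = 6671889 ≡ 903 (mod 5477)
5430^464 = 5430^256 * 5430^128 * 5430^64 * 5430^16 ≡ 903 * 2583 * 1690 * 931 (mod 5477).
Accumulate the product:
903 * 2583 = 2332449 ≡ 4724
4724 * 1690 = 7983560 ≡ 3571
3571 * 931 = 3324601 ≡ 62

62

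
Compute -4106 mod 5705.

-4106 = -1*5705 + 1599, so -4106 ≡ 1599 (mod 5705).

1599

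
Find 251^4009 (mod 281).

Compute successive squares:
4009 in binary is 111110101001, i.e. 4009 = 2048 + 1024 + 512 + 256 + 128 + 32 + 8 + 1.
251^1 ≡ 251 (mod 281)
251^2 ≡ 251^2 = 63001 ≡ 57 (mod 281)
251^4 ≡ 57^2 = 3249 ≡ 158 (mod 281)
251^8 ≡ 158^2 = 24964 ≡ 236 (mod 281)
251^16 ≡ 236^2 = 55696 ≡ 58 (mod 281)
251^32 ≡ 58^2 = 3364 ≡ 273 (mod 281)
251^64 ≡ 273^2 = 74529 ≡ 64 (mod 281)
251^128 ≡ 64^2 = 4096 ≡ 162 (mod 281)
251^256 ≡ 162^2 = 26244 ≡ 111 (mod 281)
251^512 ≡ 111^2 = 12321 ≡ 238 (mod 281)
251^1024 ≡ 238^2 = 56644 ≡ 163 (mod 281)
251^2048 ≡ 163^2 = 26569 ≡ 155 (mod 281)
251^4009 = 251^2048 · 251^1024 · 251^512 · 251^256 · 251^128 · 251^32 · 251^8 · 251^1 ≡ 155 · 163 · 238 · 111 · 162 · 273 · 236 · 251 (mod 281).
Accumulate the product:
155 · 163 = 25265 ≡ 256
256 · 238 = 60928 ≡ 232
232 · 111 = 25752 ≡ 181
181 · 162 = 29322 ≡ 98
98 · 273 = 26754 ≡ 59
59 · 236 = 13924 ≡ 155
155 · 251 = 38905 ≡ 127

127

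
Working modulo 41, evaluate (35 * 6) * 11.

14

35 * 6 = 210 ≡ 5 (mod 41)
5 * 11 = 55 ≡ 14 (mod 41)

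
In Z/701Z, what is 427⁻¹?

504

By the extended Euclidean algorithm:
701 = 1×427 + 274
427 = 1×274 + 153
274 = 1×153 + 121
153 = 1×121 + 32
121 = 3×32 + 25
32 = 1×25 + 7
25 = 3×7 + 4
7 = 1×4 + 3
4 = 1×3 + 1
3 = 3×1 + 0
gcd(427, 701) = 1, so the inverse exists.
Bézout: 1 = 120×701 − 197×427.
So 427⁻¹ ≡ −197 ≡ 504 (mod 701).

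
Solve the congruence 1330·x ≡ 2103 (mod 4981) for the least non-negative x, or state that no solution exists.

gcd(1330, 4981) = 1, so a unique solution mod 4981 exists.
1330⁻¹ ≡ 4790 (mod 4981).
x ≡ 4790·2103 ≡ 1788 (mod 4981).

1788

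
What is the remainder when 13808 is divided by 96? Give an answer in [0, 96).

80

13808 = 143×96 + 80, so 13808 ≡ 80 (mod 96).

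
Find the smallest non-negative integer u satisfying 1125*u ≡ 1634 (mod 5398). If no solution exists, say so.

2842

gcd(1125, 5398) = 1, so a unique solution mod 5398 exists.
1125⁻¹ ≡ 3781 (mod 5398).
u ≡ 3781*1634 ≡ 2842 (mod 5398).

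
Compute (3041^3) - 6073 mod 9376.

4968

(3041)^3 ≡ 1665 (mod 9376)
1665 - 6073 = -4408 ≡ 4968 (mod 9376)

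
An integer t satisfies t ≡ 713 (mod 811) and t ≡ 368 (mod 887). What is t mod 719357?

278886

811⁻¹ mod 887: 811*35 ≡ 1 (mod 887), so 811⁻¹ ≡ 35.
t = 713 + 811*((368 − 713)*35 mod 887) = 713 + 811*343 = 278886.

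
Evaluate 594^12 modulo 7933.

4196

Using repeated squaring:
594^1 ≡ 594 (mod 7933)
594^2 ≡ 594^2 = 352836 ≡ 3784 (mod 7933)
594^4 ≡ 3784^2 = 14318656 ≡ 7524 (mod 7933)
594^8 ≡ 7524^2 = 56610576 ≡ 688 (mod 7933)
594^12 = 594^8 × 594^4 ≡ 688 × 7524 (mod 7933).
688 × 7524 = 5176512 ≡ 4196 (mod 7933).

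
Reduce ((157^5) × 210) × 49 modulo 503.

79

(157)^5 ≡ 125 (mod 503)
125 × 210 = 26250 ≡ 94 (mod 503)
94 × 49 = 4606 ≡ 79 (mod 503)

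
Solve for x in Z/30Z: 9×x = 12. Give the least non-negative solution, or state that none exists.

gcd(9, 30) = 3, and 3 | 12, so solutions exist.
Divide through by 3: 3×x ≡ 4 mod 10.
3⁻¹ ≡ 7 (mod 10).
x ≡ 7×4 ≡ 8 (mod 10).
The smallest non-negative solution is x = 8.

8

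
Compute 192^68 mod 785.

Compute successive squares:
68 in binary is 1000100, i.e. 68 = 64 + 4.
192^1 ≡ 192 (mod 785)
192^2 ≡ 192^2 = 36864 ≡ 754 (mod 785)
192^4 ≡ 754^2 = 568516 ≡ 176 (mod 785)
192^8 ≡ 176^2 = 30976 ≡ 361 (mod 785)
192^16 ≡ 361^2 = 130321 ≡ 11 (mod 785)
192^32 ≡ 11^2 = 121 (mod 785)
192^64 ≡ 121^2 = 14641 ≡ 511 (mod 785)
192^68 = 192^64 · 192^4 ≡ 511 · 176 (mod 785).
511 · 176 = 89936 ≡ 446 (mod 785).

446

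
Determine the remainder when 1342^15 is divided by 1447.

178

15 in binary is 1111, i.e. 15 = 8 + 4 + 2 + 1.
1342^1 ≡ 1342 (mod 1447)
1342^2 ≡ 1342^2 = 1800964 ≡ 896 (mod 1447)
1342^4 ≡ 896^2 = 802816 ≡ 1178 (mod 1447)
1342^8 ≡ 1178^2 = 1387684 ≡ 11 (mod 1447)
1342^15 = 1342^8 × 1342^4 × 1342^2 × 1342^1 ≡ 11 × 1178 × 896 × 1342 (mod 1447).
Accumulate the product:
11 × 1178 = 12958 ≡ 1382
1382 × 896 = 1238272 ≡ 1087
1087 × 1342 = 1458754 ≡ 178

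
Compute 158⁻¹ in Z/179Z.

Apply the Euclidean algorithm and back-substitute:
179 = 1×158 + 21
158 = 7×21 + 11
21 = 1×11 + 10
11 = 1×10 + 1
10 = 10×1 + 0
gcd(158, 179) = 1, so the inverse exists.
Bézout: 1 = −15×179 + 17×158.
So 158⁻¹ ≡ 17 (mod 179).

17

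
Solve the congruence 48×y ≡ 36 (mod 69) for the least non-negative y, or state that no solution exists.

gcd(48, 69) = 3, and 3 | 36, so solutions exist.
Divide through by 3: 16×y ≡ 12 mod 23.
16⁻¹ ≡ 13 (mod 23).
y ≡ 13×12 ≡ 18 (mod 23).
The smallest non-negative solution is y = 18.

18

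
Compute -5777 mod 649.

64

-5777 = -9·649 + 64, so -5777 ≡ 64 (mod 649).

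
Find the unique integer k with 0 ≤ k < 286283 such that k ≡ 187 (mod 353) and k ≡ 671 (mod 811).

182335

353⁻¹ mod 811: 353×363 ≡ 1 (mod 811), so 353⁻¹ ≡ 363.
k = 187 + 353×((671 − 187)×363 mod 811) = 187 + 353×516 = 182335.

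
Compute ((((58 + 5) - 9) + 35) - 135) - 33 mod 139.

60

58 + 5 = 63
63 - 9 = 54
54 + 35 = 89
89 - 135 = -46 ≡ 93 (mod 139)
93 - 33 = 60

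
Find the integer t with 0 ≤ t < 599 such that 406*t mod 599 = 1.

90

Run the extended Euclidean algorithm:
599 = 1*406 + 193
406 = 2*193 + 20
193 = 9*20 + 13
20 = 1*13 + 7
13 = 1*7 + 6
7 = 1*6 + 1
6 = 6*1 + 0
gcd(406, 599) = 1, so the inverse exists.
Back-substitute for 1:
1 = 1*7 − 1*6
  = −1*13 + 2*7
  = 2*20 − 3*13
  = −3*193 + 29*20
  = 29*406 − 61*193
  = −61*599 + 90*406
So 406⁻¹ ≡ 90 (mod 599).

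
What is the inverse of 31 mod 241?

70

By the extended Euclidean algorithm:
241 = 7×31 + 24
31 = 1×24 + 7
24 = 3×7 + 3
7 = 2×3 + 1
3 = 3×1 + 0
gcd(31, 241) = 1, so the inverse exists.
Back-substitute for 1:
1 = 1×7 − 2×3
  = −2×24 + 7×7
  = 7×31 − 9×24
  = −9×241 + 70×31
So 31⁻¹ ≡ 70 (mod 241).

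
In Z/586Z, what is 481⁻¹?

586 = 1*481 + 105
481 = 4*105 + 61
105 = 1*61 + 44
61 = 1*44 + 17
44 = 2*17 + 10
17 = 1*10 + 7
10 = 1*7 + 3
7 = 2*3 + 1
3 = 3*1 + 0
gcd(481, 586) = 1, so the inverse exists.
Back-substitute for 1:
1 = 1*7 − 2*3
  = −2*10 + 3*7
  = 3*17 − 5*10
  = −5*44 + 13*17
  = 13*61 − 18*44
  = −18*105 + 31*61
  = 31*481 − 142*105
  = −142*586 + 173*481
So 481⁻¹ ≡ 173 (mod 586).

173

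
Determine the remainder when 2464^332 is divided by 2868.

Using repeated squaring:
2464^1 ≡ 2464 (mod 2868)
2464^2 ≡ 2464^2 = 6071296 ≡ 2608 (mod 2868)
2464^4 ≡ 2608^2 = 6801664 ≡ 1636 (mod 2868)
2464^8 ≡ 1636^2 = 2676496 ≡ 652 (mod 2868)
2464^16 ≡ 652^2 = 425104 ≡ 640 (mod 2868)
2464^32 ≡ 640^2 = 409600 ≡ 2344 (mod 2868)
2464^64 ≡ 2344^2 = 5494336 ≡ 2116 (mod 2868)
2464^128 ≡ 2116^2 = 4477456 ≡ 508 (mod 2868)
2464^256 ≡ 508^2 = 258064 ≡ 2812 (mod 2868)
2464^332 = 2464^256 * 2464^64 * 2464^8 * 2464^4 ≡ 2812 * 2116 * 652 * 1636 (mod 2868).
Accumulate the product:
2812 * 2116 = 5950192 ≡ 1960
1960 * 652 = 1277920 ≡ 1660
1660 * 1636 = 2715760 ≡ 2632

2632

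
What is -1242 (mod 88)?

-1242 = -15*88 + 78, so -1242 ≡ 78 (mod 88).

78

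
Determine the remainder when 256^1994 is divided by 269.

Using repeated squaring:
1994 in binary is 11111001010, i.e. 1994 = 1024 + 512 + 256 + 128 + 64 + 8 + 2.
256^1 ≡ 256 (mod 269)
256^2 ≡ 256^2 = 65536 ≡ 169 (mod 269)
256^4 ≡ 169^2 = 28561 ≡ 47 (mod 269)
256^8 ≡ 47^2 = 2209 ≡ 57 (mod 269)
256^16 ≡ 57^2 = 3249 ≡ 21 (mod 269)
256^32 ≡ 21^2 = 441 ≡ 172 (mod 269)
256^64 ≡ 172^2 = 29584 ≡ 263 (mod 269)
256^128 ≡ 263^2 = 69169 ≡ 36 (mod 269)
256^256 ≡ 36^2 = 1296 ≡ 220 (mod 269)
256^512 ≡ 220^2 = 48400 ≡ 249 (mod 269)
256^1024 ≡ 249^2 = 62001 ≡ 131 (mod 269)
256^1994 = 256^1024 * 256^512 * 256^256 * 256^128 * 256^64 * 256^8 * 256^2 ≡ 131 * 249 * 220 * 36 * 263 * 57 * 169 (mod 269).
Accumulate the product:
131 * 249 = 32619 ≡ 70
70 * 220 = 15400 ≡ 67
67 * 36 = 2412 ≡ 260
260 * 263 = 68380 ≡ 54
54 * 57 = 3078 ≡ 119
119 * 169 = 20111 ≡ 205

205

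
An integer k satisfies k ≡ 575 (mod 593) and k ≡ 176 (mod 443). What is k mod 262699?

593⁻¹ mod 443: 593*127 ≡ 1 (mod 443), so 593⁻¹ ≡ 127.
k = 575 + 593*((176 − 575)*127 mod 443) = 575 + 593*272 = 161871.

161871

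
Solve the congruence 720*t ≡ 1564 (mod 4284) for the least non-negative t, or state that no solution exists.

gcd(720, 4284) = 36, and 36 does not divide 1564.
So the congruence has no solution.

no solution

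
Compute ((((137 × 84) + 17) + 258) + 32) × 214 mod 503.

332

137 × 84 = 11508 ≡ 442 (mod 503)
442 + 17 = 459
459 + 258 = 717 ≡ 214 (mod 503)
214 + 32 = 246
246 × 214 = 52644 ≡ 332 (mod 503)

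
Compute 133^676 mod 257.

121

676 in binary is 1010100100, i.e. 676 = 512 + 128 + 32 + 4.
133^1 ≡ 133 (mod 257)
133^2 ≡ 133^2 = 17689 ≡ 213 (mod 257)
133^4 ≡ 213^2 = 45369 ≡ 137 (mod 257)
133^8 ≡ 137^2 = 18769 ≡ 8 (mod 257)
133^16 ≡ 8^2 = 64 (mod 257)
133^32 ≡ 64^2 = 4096 ≡ 241 (mod 257)
133^64 ≡ 241^2 = 58081 ≡ 256 (mod 257)
133^128 ≡ 256^2 = 65536 ≡ 1 (mod 257)
133^256 ≡ 1^2 = 1 (mod 257)
133^512 ≡ 1^2 = 1 (mod 257)
133^676 = 133^512 · 133^128 · 133^32 · 133^4 ≡ 1 · 1 · 241 · 137 (mod 257).
Accumulate the product:
1 · 1 = 1
1 · 241 = 241
241 · 137 = 33017 ≡ 121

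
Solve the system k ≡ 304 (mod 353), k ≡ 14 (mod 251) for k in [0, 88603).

353⁻¹ mod 251: 353·32 ≡ 1 (mod 251), so 353⁻¹ ≡ 32.
k = 304 + 353·((14 − 304)·32 mod 251) = 304 + 353·7 = 2775.

2775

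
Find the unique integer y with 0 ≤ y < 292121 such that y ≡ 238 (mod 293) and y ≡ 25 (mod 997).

192446

293⁻¹ mod 997: 293×245 ≡ 1 (mod 997), so 293⁻¹ ≡ 245.
y = 238 + 293×((25 − 238)×245 mod 997) = 238 + 293×656 = 192446.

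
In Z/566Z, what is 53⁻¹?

267

566 = 10×53 + 36
53 = 1×36 + 17
36 = 2×17 + 2
17 = 8×2 + 1
2 = 2×1 + 0
gcd(53, 566) = 1, so the inverse exists.
Bézout: 1 = −25×566 + 267×53.
So 53⁻¹ ≡ 267 (mod 566).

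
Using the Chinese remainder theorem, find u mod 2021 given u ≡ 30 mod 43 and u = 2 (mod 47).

331

43⁻¹ mod 47: 43×35 ≡ 1 (mod 47), so 43⁻¹ ≡ 35.
u = 30 + 43×((2 − 30)×35 mod 47) = 30 + 43×7 = 331.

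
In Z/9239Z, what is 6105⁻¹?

7992

9239 = 1·6105 + 3134
6105 = 1·3134 + 2971
3134 = 1·2971 + 163
2971 = 18·163 + 37
163 = 4·37 + 15
37 = 2·15 + 7
15 = 2·7 + 1
7 = 7·1 + 0
gcd(6105, 9239) = 1, so the inverse exists.
Back-substitute for 1:
1 = 1·15 − 2·7
  = −2·37 + 5·15
  = 5·163 − 22·37
  = −22·2971 + 401·163
  = 401·3134 − 423·2971
  = −423·6105 + 824·3134
  = 824·9239 − 1247·6105
So 6105⁻¹ ≡ −1247 ≡ 7992 (mod 9239).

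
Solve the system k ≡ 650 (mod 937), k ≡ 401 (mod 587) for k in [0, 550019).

937⁻¹ mod 587: 937*213 ≡ 1 (mod 587), so 937⁻¹ ≡ 213.
k = 650 + 937*((401 − 650)*213 mod 587) = 650 + 937*380 = 356710.
Check: 356710 mod 937 = 650, 356710 mod 587 = 401. ✓

356710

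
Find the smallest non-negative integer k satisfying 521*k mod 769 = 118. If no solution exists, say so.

gcd(521, 769) = 1, so a unique solution mod 769 exists.
521⁻¹ ≡ 400 (mod 769).
k ≡ 400*118 ≡ 291 (mod 769).

291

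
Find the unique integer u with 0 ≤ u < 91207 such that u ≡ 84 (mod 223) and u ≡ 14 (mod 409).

80587

223⁻¹ mod 409: 223×398 ≡ 1 (mod 409), so 223⁻¹ ≡ 398.
u = 84 + 223×((14 − 84)×398 mod 409) = 84 + 223×361 = 80587.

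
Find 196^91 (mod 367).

236

Using repeated squaring:
196^1 ≡ 196 (mod 367)
196^2 ≡ 196^2 = 38416 ≡ 248 (mod 367)
196^4 ≡ 248^2 = 61504 ≡ 215 (mod 367)
196^8 ≡ 215^2 = 46225 ≡ 350 (mod 367)
196^16 ≡ 350^2 = 122500 ≡ 289 (mod 367)
196^32 ≡ 289^2 = 83521 ≡ 212 (mod 367)
196^64 ≡ 212^2 = 44944 ≡ 170 (mod 367)
196^91 = 196^64 × 196^16 × 196^8 × 196^2 × 196^1 ≡ 170 × 289 × 350 × 248 × 196 (mod 367).
Accumulate the product:
170 × 289 = 49130 ≡ 319
319 × 350 = 111650 ≡ 82
82 × 248 = 20336 ≡ 151
151 × 196 = 29596 ≡ 236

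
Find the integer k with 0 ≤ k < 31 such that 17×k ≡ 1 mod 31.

11

By the extended Euclidean algorithm:
31 = 1×17 + 14
17 = 1×14 + 3
14 = 4×3 + 2
3 = 1×2 + 1
2 = 2×1 + 0
gcd(17, 31) = 1, so the inverse exists.
Back-substitute for 1:
1 = 1×3 − 1×2
  = −1×14 + 5×3
  = 5×17 − 6×14
  = −6×31 + 11×17
So 17⁻¹ ≡ 11 (mod 31).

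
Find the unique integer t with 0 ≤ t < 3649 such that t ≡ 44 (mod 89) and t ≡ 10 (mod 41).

89⁻¹ mod 41: 89×6 ≡ 1 (mod 41), so 89⁻¹ ≡ 6.
t = 44 + 89×((10 − 44)×6 mod 41) = 44 + 89×1 = 133.

133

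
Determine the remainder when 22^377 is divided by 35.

22

By square-and-multiply:
377 in binary is 101111001, i.e. 377 = 256 + 64 + 32 + 16 + 8 + 1.
22^1 ≡ 22 (mod 35)
22^2 ≡ 22^2 = 484 ≡ 29 (mod 35)
22^4 ≡ 29^2 = 841 ≡ 1 (mod 35)
22^8 ≡ 1^2 = 1 (mod 35)
22^16 ≡ 1^2 = 1 (mod 35)
22^32 ≡ 1^2 = 1 (mod 35)
22^64 ≡ 1^2 = 1 (mod 35)
22^128 ≡ 1^2 = 1 (mod 35)
22^256 ≡ 1^2 = 1 (mod 35)
22^377 = 22^256 · 22^64 · 22^32 · 22^16 · 22^8 · 22^1 ≡ 1 · 1 · 1 · 1 · 1 · 22 (mod 35).
Accumulate the product:
1 · 1 = 1
1 · 1 = 1
1 · 1 = 1
1 · 1 = 1
1 · 22 = 22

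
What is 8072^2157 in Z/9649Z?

5260

Compute successive squares:
2157 in binary is 100001101101, i.e. 2157 = 2048 + 64 + 32 + 8 + 4 + 1.
8072^1 ≡ 8072 (mod 9649)
8072^2 ≡ 8072^2 = 65157184 ≡ 7136 (mod 9649)
8072^4 ≡ 7136^2 = 50922496 ≡ 4723 (mod 9649)
8072^8 ≡ 4723^2 = 22306729 ≡ 7890 (mod 9649)
8072^16 ≡ 7890^2 = 62252100 ≡ 6401 (mod 9649)
8072^32 ≡ 6401^2 = 40972801 ≡ 3147 (mod 9649)
8072^64 ≡ 3147^2 = 9903609 ≡ 3735 (mod 9649)
8072^128 ≡ 3735^2 = 13950225 ≡ 7420 (mod 9649)
8072^256 ≡ 7420^2 = 55056400 ≡ 8855 (mod 9649)
8072^512 ≡ 8855^2 = 78411025 ≡ 3251 (mod 9649)
8072^1024 ≡ 3251^2 = 10569001 ≡ 3346 (mod 9649)
8072^2048 ≡ 3346^2 = 11195716 ≡ 2876 (mod 9649)
8072^2157 = 8072^2048 · 8072^64 · 8072^32 · 8072^8 · 8072^4 · 8072^1 ≡ 2876 · 3735 · 3147 · 7890 · 4723 · 8072 (mod 9649).
Accumulate the product:
2876 · 3735 = 10741860 ≡ 2523
2523 · 3147 = 7939881 ≡ 8403
8403 · 7890 = 66299670 ≡ 1391
1391 · 4723 = 6569693 ≡ 8373
8373 · 8072 = 67586856 ≡ 5260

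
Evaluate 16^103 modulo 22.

4

By square-and-multiply:
16^1 ≡ 16 (mod 22)
16^2 ≡ 16^2 = 256 ≡ 14 (mod 22)
16^4 ≡ 14^2 = 196 ≡ 20 (mod 22)
16^8 ≡ 20^2 = 400 ≡ 4 (mod 22)
16^16 ≡ 4^2 = 16 (mod 22)
16^32 ≡ 16^2 = 256 ≡ 14 (mod 22)
16^64 ≡ 14^2 = 196 ≡ 20 (mod 22)
16^103 = 16^64 · 16^32 · 16^4 · 16^2 · 16^1 ≡ 20 · 14 · 20 · 14 · 16 (mod 22).
Accumulate the product:
20 · 14 = 280 ≡ 16
16 · 20 = 320 ≡ 12
12 · 14 = 168 ≡ 14
14 · 16 = 224 ≡ 4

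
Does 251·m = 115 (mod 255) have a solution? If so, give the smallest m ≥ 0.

35

gcd(251, 255) = 1, so a unique solution mod 255 exists.
251⁻¹ ≡ 191 (mod 255).
m ≡ 191·115 ≡ 35 (mod 255).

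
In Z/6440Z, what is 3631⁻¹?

5351

Apply the Euclidean algorithm and back-substitute:
6440 = 1·3631 + 2809
3631 = 1·2809 + 822
2809 = 3·822 + 343
822 = 2·343 + 136
343 = 2·136 + 71
136 = 1·71 + 65
71 = 1·65 + 6
65 = 10·6 + 5
6 = 1·5 + 1
5 = 5·1 + 0
gcd(3631, 6440) = 1, so the inverse exists.
Back-substitute for 1:
1 = 1·6 − 1·5
  = −1·65 + 11·6
  = 11·71 − 12·65
  = −12·136 + 23·71
  = 23·343 − 58·136
  = −58·822 + 139·343
  = 139·2809 − 475·822
  = −475·3631 + 614·2809
  = 614·6440 − 1089·3631
So 3631⁻¹ ≡ −1089 ≡ 5351 (mod 6440).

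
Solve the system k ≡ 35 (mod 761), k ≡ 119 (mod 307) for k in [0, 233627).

761⁻¹ mod 307: 761·236 ≡ 1 (mod 307), so 761⁻¹ ≡ 236.
k = 35 + 761·((119 − 35)·236 mod 307) = 35 + 761·176 = 133971.
Check: 133971 mod 761 = 35, 133971 mod 307 = 119. ✓

133971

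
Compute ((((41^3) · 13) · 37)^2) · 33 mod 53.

(41)^3 ≡ 21 (mod 53)
21 · 13 = 273 ≡ 8 (mod 53)
8 · 37 = 296 ≡ 31 (mod 53)
(31)^2 ≡ 7 (mod 53)
7 · 33 = 231 ≡ 19 (mod 53)

19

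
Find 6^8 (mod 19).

By square-and-multiply:
6^1 ≡ 6 (mod 19)
6^2 ≡ 6^2 = 36 ≡ 17 (mod 19)
6^4 ≡ 17^2 = 289 ≡ 4 (mod 19)
6^8 ≡ 4^2 = 16 (mod 19)
So 6^8 ≡ 16 (mod 19).

16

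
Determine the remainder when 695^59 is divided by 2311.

Using repeated squaring:
695^1 ≡ 695 (mod 2311)
695^2 ≡ 695^2 = 483025 ≡ 26 (mod 2311)
695^4 ≡ 26^2 = 676 (mod 2311)
695^8 ≡ 676^2 = 456976 ≡ 1709 (mod 2311)
695^16 ≡ 1709^2 = 2920681 ≡ 1888 (mod 2311)
695^32 ≡ 1888^2 = 3564544 ≡ 982 (mod 2311)
695^59 = 695^32 × 695^16 × 695^8 × 695^2 × 695^1 ≡ 982 × 1888 × 1709 × 26 × 695 (mod 2311).
Accumulate the product:
982 × 1888 = 1854016 ≡ 594
594 × 1709 = 1015146 ≡ 617
617 × 26 = 16042 ≡ 2176
2176 × 695 = 1512320 ≡ 926

926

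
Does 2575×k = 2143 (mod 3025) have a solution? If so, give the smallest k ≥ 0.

gcd(2575, 3025) = 25, and 25 does not divide 2143.
So the congruence has no solution.

no solution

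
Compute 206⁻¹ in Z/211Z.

By the extended Euclidean algorithm:
211 = 1·206 + 5
206 = 41·5 + 1
5 = 5·1 + 0
gcd(206, 211) = 1, so the inverse exists.
Back-substitute for 1:
1 = 1·206 − 41·5
  = −41·211 + 42·206
So 206⁻¹ ≡ 42 (mod 211).

42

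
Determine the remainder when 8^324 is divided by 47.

324 in binary is 101000100, i.e. 324 = 256 + 64 + 4.
8^1 ≡ 8 (mod 47)
8^2 ≡ 8^2 = 64 ≡ 17 (mod 47)
8^4 ≡ 17^2 = 289 ≡ 7 (mod 47)
8^8 ≡ 7^2 = 49 ≡ 2 (mod 47)
8^16 ≡ 2^2 = 4 (mod 47)
8^32 ≡ 4^2 = 16 (mod 47)
8^64 ≡ 16^2 = 256 ≡ 21 (mod 47)
8^128 ≡ 21^2 = 441 ≡ 18 (mod 47)
8^256 ≡ 18^2 = 324 ≡ 42 (mod 47)
8^324 = 8^256 · 8^64 · 8^4 ≡ 42 · 21 · 7 (mod 47).
Accumulate the product:
42 · 21 = 882 ≡ 36
36 · 7 = 252 ≡ 17

17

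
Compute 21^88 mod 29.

21^1 ≡ 21 (mod 29)
21^2 ≡ 21^2 = 441 ≡ 6 (mod 29)
21^4 ≡ 6^2 = 36 ≡ 7 (mod 29)
21^8 ≡ 7^2 = 49 ≡ 20 (mod 29)
21^16 ≡ 20^2 = 400 ≡ 23 (mod 29)
21^32 ≡ 23^2 = 529 ≡ 7 (mod 29)
21^64 ≡ 7^2 = 49 ≡ 20 (mod 29)
21^88 = 21^64 * 21^16 * 21^8 ≡ 20 * 23 * 20 (mod 29).
Accumulate the product:
20 * 23 = 460 ≡ 25
25 * 20 = 500 ≡ 7

7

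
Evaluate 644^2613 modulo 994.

196

Using repeated squaring:
2613 in binary is 101000110101, i.e. 2613 = 2048 + 512 + 32 + 16 + 4 + 1.
644^1 ≡ 644 (mod 994)
644^2 ≡ 644^2 = 414736 ≡ 238 (mod 994)
644^4 ≡ 238^2 = 56644 ≡ 980 (mod 994)
644^8 ≡ 980^2 = 960400 ≡ 196 (mod 994)
644^16 ≡ 196^2 = 38416 ≡ 644 (mod 994)
644^32 ≡ 644^2 = 414736 ≡ 238 (mod 994)
644^64 ≡ 238^2 = 56644 ≡ 980 (mod 994)
644^128 ≡ 980^2 = 960400 ≡ 196 (mod 994)
644^256 ≡ 196^2 = 38416 ≡ 644 (mod 994)
644^512 ≡ 644^2 = 414736 ≡ 238 (mod 994)
644^1024 ≡ 238^2 = 56644 ≡ 980 (mod 994)
644^2048 ≡ 980^2 = 960400 ≡ 196 (mod 994)
644^2613 = 644^2048 · 644^512 · 644^32 · 644^16 · 644^4 · 644^1 ≡ 196 · 238 · 238 · 644 · 980 · 644 (mod 994).
Accumulate the product:
196 · 238 = 46648 ≡ 924
924 · 238 = 219912 ≡ 238
238 · 644 = 153272 ≡ 196
196 · 980 = 192080 ≡ 238
238 · 644 = 153272 ≡ 196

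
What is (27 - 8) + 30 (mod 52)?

49

27 - 8 = 19
19 + 30 = 49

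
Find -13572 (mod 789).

-13572 = -18*789 + 630, so -13572 ≡ 630 (mod 789).

630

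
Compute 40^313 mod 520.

40

By square-and-multiply:
313 in binary is 100111001, i.e. 313 = 256 + 32 + 16 + 8 + 1.
40^1 ≡ 40 (mod 520)
40^2 ≡ 40^2 = 1600 ≡ 40 (mod 520)
40^4 ≡ 40^2 = 1600 ≡ 40 (mod 520)
40^8 ≡ 40^2 = 1600 ≡ 40 (mod 520)
40^16 ≡ 40^2 = 1600 ≡ 40 (mod 520)
40^32 ≡ 40^2 = 1600 ≡ 40 (mod 520)
40^64 ≡ 40^2 = 1600 ≡ 40 (mod 520)
40^128 ≡ 40^2 = 1600 ≡ 40 (mod 520)
40^256 ≡ 40^2 = 1600 ≡ 40 (mod 520)
40^313 = 40^256 · 40^32 · 40^16 · 40^8 · 40^1 ≡ 40 · 40 · 40 · 40 · 40 (mod 520).
Accumulate the product:
40 · 40 = 1600 ≡ 40
40 · 40 = 1600 ≡ 40
40 · 40 = 1600 ≡ 40
40 · 40 = 1600 ≡ 40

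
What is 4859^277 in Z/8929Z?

Compute successive squares:
277 in binary is 100010101, i.e. 277 = 256 + 16 + 4 + 1.
4859^1 ≡ 4859 (mod 8929)
4859^2 ≡ 4859^2 = 23609881 ≡ 1605 (mod 8929)
4859^4 ≡ 1605^2 = 2576025 ≡ 4473 (mod 8929)
4859^8 ≡ 4473^2 = 20007729 ≡ 6769 (mod 8929)
4859^16 ≡ 6769^2 = 45819361 ≡ 4662 (mod 8929)
4859^32 ≡ 4662^2 = 21734244 ≡ 1058 (mod 8929)
4859^64 ≡ 1058^2 = 1119364 ≡ 3239 (mod 8929)
4859^128 ≡ 3239^2 = 10491121 ≡ 8475 (mod 8929)
4859^256 ≡ 8475^2 = 71825625 ≡ 749 (mod 8929)
4859^277 = 4859^256 × 4859^16 × 4859^4 × 4859^1 ≡ 749 × 4662 × 4473 × 4859 (mod 8929).
Accumulate the product:
749 × 4662 = 3491838 ≡ 599
599 × 4473 = 2679327 ≡ 627
627 × 4859 = 3046593 ≡ 1804

1804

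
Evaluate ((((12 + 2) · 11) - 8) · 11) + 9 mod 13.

12 + 2 = 14 ≡ 1 (mod 13)
1 · 11 = 11
11 - 8 = 3
3 · 11 = 33 ≡ 7 (mod 13)
7 + 9 = 16 ≡ 3 (mod 13)

3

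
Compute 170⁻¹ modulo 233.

196

Apply the Euclidean algorithm and back-substitute:
233 = 1·170 + 63
170 = 2·63 + 44
63 = 1·44 + 19
44 = 2·19 + 6
19 = 3·6 + 1
6 = 6·1 + 0
gcd(170, 233) = 1, so the inverse exists.
Back-substitute for 1:
1 = 1·19 − 3·6
  = −3·44 + 7·19
  = 7·63 − 10·44
  = −10·170 + 27·63
  = 27·233 − 37·170
So 170⁻¹ ≡ −37 ≡ 196 (mod 233).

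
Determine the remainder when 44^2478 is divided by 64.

0

Compute successive squares:
2478 in binary is 100110101110, i.e. 2478 = 2048 + 256 + 128 + 32 + 8 + 4 + 2.
44^1 ≡ 44 (mod 64)
44^2 ≡ 44^2 = 1936 ≡ 16 (mod 64)
44^4 ≡ 16^2 = 256 ≡ 0 (mod 64)
44^8 ≡ 0^2 = 0 (mod 64)
44^16 ≡ 0^2 = 0 (mod 64)
44^32 ≡ 0^2 = 0 (mod 64)
44^64 ≡ 0^2 = 0 (mod 64)
44^128 ≡ 0^2 = 0 (mod 64)
44^256 ≡ 0^2 = 0 (mod 64)
44^512 ≡ 0^2 = 0 (mod 64)
44^1024 ≡ 0^2 = 0 (mod 64)
44^2048 ≡ 0^2 = 0 (mod 64)
44^2478 = 44^2048 * 44^256 * 44^128 * 44^32 * 44^8 * 44^4 * 44^2 ≡ 0 * 0 * 0 * 0 * 0 * 0 * 16 (mod 64).
Accumulate the product:
0 * 0 = 0
0 * 0 = 0
0 * 0 = 0
0 * 0 = 0
0 * 0 = 0
0 * 16 = 0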